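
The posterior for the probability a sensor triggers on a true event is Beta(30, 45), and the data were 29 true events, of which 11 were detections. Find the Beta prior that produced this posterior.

Beta(19, 27)

Under Beta–binomial conjugacy the posterior parameters are (α+s, β+f).
Subtract the data counts: 30−11=19, 45−18=27.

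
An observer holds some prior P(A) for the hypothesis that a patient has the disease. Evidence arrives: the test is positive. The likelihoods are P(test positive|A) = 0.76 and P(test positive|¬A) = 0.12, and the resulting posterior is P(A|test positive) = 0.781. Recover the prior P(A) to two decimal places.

P(A) = 0.36

Bayes' rule in odds form gives O(A|E) = O(A)·[P(E|A)/P(E|¬A)], hence O(A) = O(A|E)/LR.
Posterior odds = 0.781/(1−0.781) = 3.5662. LR = 0.76/0.12 = 6.3333.
Prior odds = 3.5662/6.3333 = 0.5631, so P(A) = 0.5631/(1+0.5631) ≈ 0.36.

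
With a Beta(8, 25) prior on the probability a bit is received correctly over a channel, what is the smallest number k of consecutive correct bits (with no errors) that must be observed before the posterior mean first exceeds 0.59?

k = 28

After k correct bits and 0 errors the posterior is Beta(8+k, 25), with mean (8+k)/(8+25+k).
Set (8+k)/(33+k) > 0.59 and solve: k > (0.59·33 − 8)/(1 − 0.59) = 27.976.
The smallest integer exceeding 27.976 is 28.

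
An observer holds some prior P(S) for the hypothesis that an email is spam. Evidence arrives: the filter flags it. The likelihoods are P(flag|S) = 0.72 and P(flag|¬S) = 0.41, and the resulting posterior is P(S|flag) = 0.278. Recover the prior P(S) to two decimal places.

P(S) = 0.18

Bayes' rule in odds form gives O(S|E) = O(S)·[P(E|S)/P(E|¬S)], hence O(S) = O(S|E)/LR.
Posterior odds = 0.278/(1−0.278) = 0.3850. LR = 0.72/0.41 = 1.7561.
Prior odds = 0.3850/1.7561 = 0.2192, so P(S) = 0.2192/(1+0.2192) ≈ 0.18.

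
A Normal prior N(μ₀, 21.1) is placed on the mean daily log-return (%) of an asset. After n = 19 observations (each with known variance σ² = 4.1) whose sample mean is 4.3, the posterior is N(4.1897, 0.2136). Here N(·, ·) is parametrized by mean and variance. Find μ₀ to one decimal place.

μ₀ = -6.6

The posterior mean is a precision-weighted average: μ_n = (τ₀μ₀ + τ_data·x̄)/(τ₀+τ_data), with τ₀=1/σ₀² and τ_data=n/σ².
Here τ₀ = 1/21.1 = 0.047393 and τ_data = 19/4.1 = 4.634146, so τ_n = 4.681539.
Rearranging for μ₀: μ₀ = (μ_n·τ_n − τ_data·x̄)/τ₀ = (4.1897·4.681539 − 4.634146·4.3) / 0.047393 = -0.312584/0.047393 ≈ -6.6.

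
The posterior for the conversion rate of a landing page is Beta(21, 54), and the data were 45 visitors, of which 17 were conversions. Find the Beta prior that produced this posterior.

Beta(4, 26)

Under Beta–binomial conjugacy the posterior parameters are (a+s, b+f).
Subtract the data counts: 21−17=4, 54−28=26.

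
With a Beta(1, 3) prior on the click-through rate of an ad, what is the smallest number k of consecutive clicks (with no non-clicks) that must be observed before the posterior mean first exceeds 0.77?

k = 10

After k clicks and 0 non-clicks the posterior is Beta(1+k, 3), with mean (1+k)/(1+3+k).
Set (1+k)/(4+k) > 0.77 and solve: k > (0.77·4 − 1)/(1 − 0.77) = 9.043.
The smallest integer exceeding 9.043 is 10.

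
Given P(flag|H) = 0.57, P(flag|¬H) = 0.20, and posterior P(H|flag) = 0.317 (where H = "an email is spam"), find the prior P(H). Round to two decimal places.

In odds form, posterior odds = prior odds × likelihood ratio, so prior odds = posterior odds ÷ LR.
Posterior odds = 0.317/(1−0.317) = 0.4641. LR = 0.57/0.20 = 2.8500.
Prior odds = 0.4641/2.8500 = 0.1628, so P(H) = 0.1628/(1+0.1628) ≈ 0.14.

P(H) = 0.14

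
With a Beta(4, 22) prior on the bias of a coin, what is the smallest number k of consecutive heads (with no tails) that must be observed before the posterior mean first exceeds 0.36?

After k heads and 0 tails the posterior is Beta(4+k, 22), with mean (4+k)/(4+22+k).
Set (4+k)/(26+k) > 0.36 and solve: k > (0.36·26 − 4)/(1 − 0.36) = 8.375.
The smallest integer exceeding 8.375 is 9, and checking k=9: (13)/(35) = 0.3714 > 0.36.

k = 9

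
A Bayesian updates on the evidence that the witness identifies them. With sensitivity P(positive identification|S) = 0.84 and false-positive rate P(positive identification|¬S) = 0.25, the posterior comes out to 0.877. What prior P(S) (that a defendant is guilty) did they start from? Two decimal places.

P(S) = 0.68

In odds form, posterior odds = prior odds × likelihood ratio, so prior odds = posterior odds ÷ LR.
Posterior odds = 0.877/(1−0.877) = 7.1301. LR = 0.84/0.25 = 3.3600.
Prior odds = 7.1301/3.3600 = 2.1221, so P(S) = 2.1221/(1+2.1221) ≈ 0.68.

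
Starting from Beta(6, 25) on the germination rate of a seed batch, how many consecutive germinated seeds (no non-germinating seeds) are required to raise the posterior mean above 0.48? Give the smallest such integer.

k = 18

After k germinated seeds and 0 non-germinating seeds the posterior is Beta(6+k, 25), with mean (6+k)/(6+25+k).
Set (6+k)/(31+k) > 0.48 and solve: k > (0.48·31 − 6)/(1 − 0.48) = 17.077.
The smallest integer exceeding 17.077 is 18, and checking k=18: (24)/(49) = 0.4898 > 0.48.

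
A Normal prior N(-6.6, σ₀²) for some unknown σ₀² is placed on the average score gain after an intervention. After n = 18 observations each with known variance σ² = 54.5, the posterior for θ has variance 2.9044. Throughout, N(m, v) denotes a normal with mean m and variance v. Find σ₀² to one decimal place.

σ₀² = 71.3

For the Normal–Normal model with known σ², precisions add: τ_n = τ₀ + n/σ².
So 1/σ₀² = 1/2.9044 − 18/54.5 = 0.344305 − 0.330275 = 0.014030.
Hence σ₀² = 1/0.014030 ≈ 71.3.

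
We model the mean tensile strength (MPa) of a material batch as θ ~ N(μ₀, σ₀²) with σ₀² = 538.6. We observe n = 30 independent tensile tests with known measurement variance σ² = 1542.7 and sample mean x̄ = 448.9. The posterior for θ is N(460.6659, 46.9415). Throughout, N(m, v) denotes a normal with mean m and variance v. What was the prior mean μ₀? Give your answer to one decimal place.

The posterior mean is a precision-weighted average: μ_n = (τ₀μ₀ + τ_data·x̄)/(τ₀+τ_data), with τ₀=1/σ₀² and τ_data=n/σ².
Here τ₀ = 1/538.6 = 0.001857 and τ_data = 30/1542.7 = 0.019446, so τ_n = 0.021303.
Rearranging for μ₀: μ₀ = (μ_n·τ_n − τ_data·x̄)/τ₀ = (460.6659·0.021303 − 0.019446·448.9) / 0.001857 = 1.084256/0.001857 ≈ 583.9.

μ₀ = 583.9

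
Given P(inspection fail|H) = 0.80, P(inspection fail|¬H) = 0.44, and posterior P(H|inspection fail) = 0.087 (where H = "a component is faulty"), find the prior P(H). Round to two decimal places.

P(H) = 0.05

Bayes' rule in odds form gives O(H|E) = O(H)·[P(E|H)/P(E|¬H)], hence O(H) = O(H|E)/LR.
Posterior odds = 0.087/(1−0.087) = 0.0953. LR = 0.80/0.44 = 1.8182.
Prior odds = 0.0953/1.8182 = 0.0524, so P(H) = 0.0524/(1+0.0524) ≈ 0.05.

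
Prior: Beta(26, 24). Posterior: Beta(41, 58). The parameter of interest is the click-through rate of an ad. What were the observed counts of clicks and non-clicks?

15 clicks and 34 non-clicks

A Beta(α, β) prior with s successes and f failures in binomial data gives a Beta(α+s, β+f) posterior.
So s = 41 − 26 = 15 and f = 58 − 24 = 34.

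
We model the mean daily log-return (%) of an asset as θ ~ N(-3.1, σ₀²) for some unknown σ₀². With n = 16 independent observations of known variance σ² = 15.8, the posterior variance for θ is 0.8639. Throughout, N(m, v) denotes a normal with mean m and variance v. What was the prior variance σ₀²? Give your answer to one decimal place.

σ₀² = 6.9

Posterior precision equals prior precision plus data precision: 1/σ_n² = 1/σ₀² + n/σ².
So 1/σ₀² = 1/0.8639 − 16/15.8 = 1.157541 − 1.012658 = 0.144883.
Hence σ₀² = 1/0.144883 ≈ 6.9.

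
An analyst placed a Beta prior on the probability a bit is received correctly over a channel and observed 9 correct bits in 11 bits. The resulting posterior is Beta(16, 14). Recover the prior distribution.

Beta(7, 12)

Under Beta–binomial conjugacy the posterior parameters are (a+s, b+f).
Subtract the data counts: 16−9=7, 14−2=12.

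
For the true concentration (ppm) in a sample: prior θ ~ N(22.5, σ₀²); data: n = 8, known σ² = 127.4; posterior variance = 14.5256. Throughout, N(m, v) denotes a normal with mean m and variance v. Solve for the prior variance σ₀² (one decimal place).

Posterior precision equals prior precision plus data precision: 1/σ_n² = 1/σ₀² + n/σ².
So 1/σ₀² = 1/14.5256 − 8/127.4 = 0.068844 − 0.062794 = 0.006050.
Hence σ₀² = 1/0.006050 ≈ 165.3.

σ₀² = 165.3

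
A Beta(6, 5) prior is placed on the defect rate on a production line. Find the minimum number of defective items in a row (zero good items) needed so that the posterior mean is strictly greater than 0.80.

After k defective items and 0 good items the posterior is Beta(6+k, 5), with mean (6+k)/(6+5+k).
Set (6+k)/(11+k) > 0.80 and solve: k > (0.80·11 − 6)/(1 − 0.80) = 14.000.
The smallest integer exceeding 14.000 is 15.

k = 15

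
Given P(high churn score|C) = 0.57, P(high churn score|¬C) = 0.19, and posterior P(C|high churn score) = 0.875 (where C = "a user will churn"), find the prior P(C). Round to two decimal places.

Bayes' rule in odds form gives O(C|E) = O(C)·[P(E|C)/P(E|¬C)], hence O(C) = O(C|E)/LR.
Posterior odds = 0.875/(1−0.875) = 7.0000. LR = 0.57/0.19 = 3.0000.
Prior odds = 7.0000/3.0000 = 2.3333, so P(C) = 2.3333/(1+2.3333) ≈ 0.70.

P(C) = 0.70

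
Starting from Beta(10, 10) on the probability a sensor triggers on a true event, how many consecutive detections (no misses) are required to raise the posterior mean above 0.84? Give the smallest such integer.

After k detections and 0 misses the posterior is Beta(10+k, 10), with mean (10+k)/(10+10+k).
Set (10+k)/(20+k) > 0.84 and solve: k > (0.84·20 − 10)/(1 − 0.84) = 42.500.
The smallest integer exceeding 42.500 is 43, and checking k=43: (53)/(63) = 0.8413 > 0.84.

k = 43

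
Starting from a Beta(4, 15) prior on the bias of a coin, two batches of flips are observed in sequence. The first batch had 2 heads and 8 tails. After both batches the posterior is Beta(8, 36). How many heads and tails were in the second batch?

2 heads and 13 tails

Sequential conjugate updates are equivalent to a single update on the pooled data, so total successes = posterior α − prior α and total failures = posterior β − prior β.
Total across both batches: 8−4=4 heads, 36−15=21 tails.
Subtract the first batch: 4−2=2 heads and 21−8=13 tails.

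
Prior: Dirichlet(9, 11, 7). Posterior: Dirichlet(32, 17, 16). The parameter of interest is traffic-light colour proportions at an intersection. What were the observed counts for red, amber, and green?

For a Dirichlet(α) prior with multinomial counts c, the posterior is Dirichlet(α + c) componentwise.
Counts are posterior − prior componentwise: 32−9=23, 17−11=6, 16−7=9.

counts (23, 6, 9)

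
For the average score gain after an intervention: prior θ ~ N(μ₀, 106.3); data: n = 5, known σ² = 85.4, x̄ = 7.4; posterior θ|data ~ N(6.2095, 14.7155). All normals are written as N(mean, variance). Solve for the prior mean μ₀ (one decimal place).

With known observation variance, the Normal–Normal posterior has precision τ_n = τ₀ + n/σ² and mean μ_n = (τ₀μ₀ + (n/σ²)x̄)/τ_n.
Here τ₀ = 1/106.3 = 0.009407 and τ_data = 5/85.4 = 0.058548, so τ_n = 0.067955.
Rearranging for μ₀: μ₀ = (μ_n·τ_n − τ_data·x̄)/τ₀ = (6.2095·0.067955 − 0.058548·7.4) / 0.009407 = -0.011289/0.009407 ≈ -1.2.

μ₀ = -1.2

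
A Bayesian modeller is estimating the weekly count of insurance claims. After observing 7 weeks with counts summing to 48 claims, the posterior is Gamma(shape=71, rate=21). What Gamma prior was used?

Gamma(shape=23, rate=14)

A Gamma(α, β) prior (rate parametrization) on a Poisson rate with n observations summing to S gives posterior Gamma(α+S, β+n).
So α = 71 − 48 = 23 and β = 21 − 7 = 14.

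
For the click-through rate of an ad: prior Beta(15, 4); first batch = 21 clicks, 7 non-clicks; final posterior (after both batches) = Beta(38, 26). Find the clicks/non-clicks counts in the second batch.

2 clicks and 15 non-clicks

Sequential conjugate updates are equivalent to a single update on the pooled data, so total successes = posterior α − prior α and total failures = posterior β − prior β.
Total across both batches: 38−15=23 clicks, 26−4=22 non-clicks.
Subtract the first batch: 23−21=2 clicks and 22−7=15 non-clicks.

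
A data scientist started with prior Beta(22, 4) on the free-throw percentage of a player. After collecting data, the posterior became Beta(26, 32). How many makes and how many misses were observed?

4 makes and 28 misses

Beta is conjugate to the binomial likelihood: posterior = Beta(α+s, β+f).
Match parameters: s=26−22=4, f=32−4=28.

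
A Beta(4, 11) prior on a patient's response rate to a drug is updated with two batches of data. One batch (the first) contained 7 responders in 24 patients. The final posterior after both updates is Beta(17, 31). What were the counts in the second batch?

Because Beta–binomial updating is additive in the counts, the combined data contributed (α_post−α_prior, β_post−β_prior) successes and failures.
Total across both batches: 17−4=13 responders, 31−11=20 non-responders.
Subtract the first batch: 13−7=6 responders and 20−17=3 non-responders.

6 responders and 3 non-responders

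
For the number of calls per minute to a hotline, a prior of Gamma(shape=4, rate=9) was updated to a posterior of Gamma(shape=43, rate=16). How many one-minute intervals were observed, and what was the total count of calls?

n = 7 one-minute intervals with total 39 calls

A Gamma(α, β) prior (rate parametrization) on a Poisson rate with n observations summing to S gives posterior Gamma(α+S, β+n).
Matching: Σxᵢ = 43 − 4 = 39 and n = 16 − 9 = 7.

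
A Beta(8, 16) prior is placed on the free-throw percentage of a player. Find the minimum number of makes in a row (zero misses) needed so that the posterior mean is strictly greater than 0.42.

k = 4

After k makes and 0 misses the posterior is Beta(8+k, 16), with mean (8+k)/(8+16+k).
Set (8+k)/(24+k) > 0.42 and solve: k > (0.42·24 − 8)/(1 − 0.42) = 3.586.
The smallest integer exceeding 3.586 is 4, and checking k=4: (12)/(28) = 0.4286 > 0.42.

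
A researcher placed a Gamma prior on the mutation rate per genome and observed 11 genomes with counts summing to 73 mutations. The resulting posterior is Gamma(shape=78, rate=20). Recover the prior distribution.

Gamma(shape=5, rate=9)

Gamma–Poisson conjugacy: posterior shape = α + Σxᵢ, posterior rate = β + n.
So α = 78 − 73 = 5 and β = 20 − 11 = 9.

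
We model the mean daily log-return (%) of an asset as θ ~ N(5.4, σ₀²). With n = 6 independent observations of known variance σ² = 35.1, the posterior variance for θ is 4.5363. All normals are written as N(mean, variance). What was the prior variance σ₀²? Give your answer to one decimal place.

For the Normal–Normal model with known σ², precisions add: τ_n = τ₀ + n/σ².
So 1/σ₀² = 1/4.5363 − 6/35.1 = 0.220444 − 0.170940 = 0.049504.
Hence σ₀² = 1/0.049504 ≈ 20.2.

σ₀² = 20.2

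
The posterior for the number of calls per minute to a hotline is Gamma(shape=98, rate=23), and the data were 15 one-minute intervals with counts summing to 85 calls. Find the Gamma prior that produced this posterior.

Gamma(shape=13, rate=8)

A Gamma(α, β) prior (rate parametrization) on a Poisson rate with n observations summing to S gives posterior Gamma(α+S, β+n).
So α = 98 − 85 = 13 and β = 23 − 15 = 8.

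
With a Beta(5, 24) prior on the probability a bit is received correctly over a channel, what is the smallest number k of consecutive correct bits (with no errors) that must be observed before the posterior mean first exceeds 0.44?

k = 14

After k correct bits and 0 errors the posterior is Beta(5+k, 24), with mean (5+k)/(5+24+k).
Set (5+k)/(29+k) > 0.44 and solve: k > (0.44·29 − 5)/(1 − 0.44) = 13.857.
The smallest integer exceeding 13.857 is 14, and checking k=14: (19)/(43) = 0.4419 > 0.44.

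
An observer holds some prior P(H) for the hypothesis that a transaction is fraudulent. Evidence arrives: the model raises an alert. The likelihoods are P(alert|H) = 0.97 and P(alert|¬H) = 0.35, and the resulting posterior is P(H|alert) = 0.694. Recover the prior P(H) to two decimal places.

In odds form, posterior odds = prior odds × likelihood ratio, so prior odds = posterior odds ÷ LR.
Posterior odds = 0.694/(1−0.694) = 2.2680. LR = 0.97/0.35 = 2.7714.
Prior odds = 2.2680/2.7714 = 0.8184, so P(H) = 0.8184/(1+0.8184) ≈ 0.45.

P(H) = 0.45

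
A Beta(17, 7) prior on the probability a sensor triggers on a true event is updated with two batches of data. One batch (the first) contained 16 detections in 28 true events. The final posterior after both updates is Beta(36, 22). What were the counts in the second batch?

Because Beta–binomial updating is additive in the counts, the combined data contributed (α_post−α_prior, β_post−β_prior) successes and failures.
Total across both batches: 36−17=19 detections, 22−7=15 misses.
Subtract the first batch: 19−16=3 detections and 15−12=3 misses.

3 detections and 3 misses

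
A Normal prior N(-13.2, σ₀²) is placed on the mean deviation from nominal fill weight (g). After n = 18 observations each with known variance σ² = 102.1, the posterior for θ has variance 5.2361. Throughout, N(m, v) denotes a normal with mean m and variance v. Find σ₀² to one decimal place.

σ₀² = 68.1

For the Normal–Normal model with known σ², precisions add: τ_n = τ₀ + n/σ².
So 1/σ₀² = 1/5.2361 − 18/102.1 = 0.190982 − 0.176298 = 0.014684.
Hence σ₀² = 1/0.014684 ≈ 68.1.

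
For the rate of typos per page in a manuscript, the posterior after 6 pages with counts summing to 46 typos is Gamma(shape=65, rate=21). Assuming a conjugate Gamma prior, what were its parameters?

Gamma–Poisson conjugacy: posterior shape = α + Σxᵢ, posterior rate = β + n.
So α = 65 − 46 = 19 and β = 21 − 6 = 15.

Gamma(shape=19, rate=15)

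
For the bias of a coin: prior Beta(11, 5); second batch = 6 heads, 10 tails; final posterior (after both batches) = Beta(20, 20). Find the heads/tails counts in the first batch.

3 heads and 5 tails

Because Beta–binomial updating is additive in the counts, the combined data contributed (α_post−α_prior, β_post−β_prior) successes and failures.
Total across both batches: 20−11=9 heads, 20−5=15 tails.
Subtract the second batch: 9−6=3 heads and 15−10=5 tails.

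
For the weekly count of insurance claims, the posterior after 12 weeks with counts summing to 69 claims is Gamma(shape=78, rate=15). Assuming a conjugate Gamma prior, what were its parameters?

A Gamma(α, β) prior (rate parametrization) on a Poisson rate with n observations summing to S gives posterior Gamma(α+S, β+n).
So α = 78 − 69 = 9 and β = 15 − 12 = 3.

Gamma(shape=9, rate=3)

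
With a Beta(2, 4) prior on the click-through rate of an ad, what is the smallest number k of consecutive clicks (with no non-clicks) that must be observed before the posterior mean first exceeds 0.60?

After k clicks and 0 non-clicks the posterior is Beta(2+k, 4), with mean (2+k)/(2+4+k).
Set (2+k)/(6+k) > 0.60 and solve: k > (0.60·6 − 2)/(1 − 0.60) = 4.000.
The smallest integer exceeding 4.000 is 5, and checking k=5: (7)/(11) = 0.6364 > 0.60.

k = 5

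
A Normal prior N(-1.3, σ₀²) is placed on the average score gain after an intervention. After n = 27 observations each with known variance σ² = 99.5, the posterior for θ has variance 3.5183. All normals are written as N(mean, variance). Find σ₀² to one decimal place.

σ₀² = 77.7

For the Normal–Normal model with known σ², precisions add: τ_n = τ₀ + n/σ².
So 1/σ₀² = 1/3.5183 − 27/99.5 = 0.284228 − 0.271357 = 0.012871.
Hence σ₀² = 1/0.012871 ≈ 77.7.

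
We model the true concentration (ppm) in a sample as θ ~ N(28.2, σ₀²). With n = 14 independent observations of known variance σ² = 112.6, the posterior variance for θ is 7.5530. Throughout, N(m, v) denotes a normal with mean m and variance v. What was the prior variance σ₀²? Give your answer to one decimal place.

σ₀² = 124.0

For the Normal–Normal model with known σ², precisions add: τ_n = τ₀ + n/σ².
So 1/σ₀² = 1/7.5530 − 14/112.6 = 0.132398 − 0.124334 = 0.008064.
Hence σ₀² = 1/0.008064 ≈ 124.0.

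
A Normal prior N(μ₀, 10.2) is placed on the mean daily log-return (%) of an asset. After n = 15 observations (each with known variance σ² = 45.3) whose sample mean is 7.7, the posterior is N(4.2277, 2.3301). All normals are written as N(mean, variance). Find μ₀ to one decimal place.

The posterior mean is a precision-weighted average: μ_n = (τ₀μ₀ + τ_data·x̄)/(τ₀+τ_data), with τ₀=1/σ₀² and τ_data=n/σ².
Here τ₀ = 1/10.2 = 0.098039 and τ_data = 15/45.3 = 0.331126, so τ_n = 0.429165.
Rearranging for μ₀: μ₀ = (μ_n·τ_n − τ_data·x̄)/τ₀ = (4.2277·0.429165 − 0.331126·7.7) / 0.098039 = -0.735289/0.098039 ≈ -7.5.

μ₀ = -7.5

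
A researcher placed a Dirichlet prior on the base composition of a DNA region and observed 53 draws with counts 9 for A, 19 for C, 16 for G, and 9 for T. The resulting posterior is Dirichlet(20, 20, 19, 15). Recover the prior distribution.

Dirichlet(11, 1, 3, 6)

For a Dirichlet(α) prior with multinomial counts c, the posterior is Dirichlet(α + c) componentwise.
Subtract each count from the matching posterior parameter: 20−9=11, 20−19=1, 19−16=3, 15−9=6.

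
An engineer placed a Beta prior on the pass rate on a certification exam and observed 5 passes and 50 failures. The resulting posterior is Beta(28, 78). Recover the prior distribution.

Beta is conjugate to the binomial likelihood: posterior = Beta(a+s, b+f).
So a = 28 − 5 = 23 and b = 78 − 50 = 28.

Beta(23, 28)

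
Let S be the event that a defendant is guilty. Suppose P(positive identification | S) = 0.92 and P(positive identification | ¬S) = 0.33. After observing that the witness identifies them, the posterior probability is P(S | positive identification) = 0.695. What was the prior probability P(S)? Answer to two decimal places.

In odds form, posterior odds = prior odds × likelihood ratio, so prior odds = posterior odds ÷ LR.
Posterior odds = 0.695/(1−0.695) = 2.2787. LR = 0.92/0.33 = 2.7879.
Prior odds = 2.2787/2.7879 = 0.8174, so P(S) = 0.8174/(1+0.8174) ≈ 0.45.

P(S) = 0.45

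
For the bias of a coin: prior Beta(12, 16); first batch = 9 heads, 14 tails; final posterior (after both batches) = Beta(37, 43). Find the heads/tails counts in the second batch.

Sequential conjugate updates are equivalent to a single update on the pooled data, so total successes = posterior α − prior α and total failures = posterior β − prior β.
Total across both batches: 37−12=25 heads, 43−16=27 tails.
Subtract the first batch: 25−9=16 heads and 27−14=13 tails.

16 heads and 13 tails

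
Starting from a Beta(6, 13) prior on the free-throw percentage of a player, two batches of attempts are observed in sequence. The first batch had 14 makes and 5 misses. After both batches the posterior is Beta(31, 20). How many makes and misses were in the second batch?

11 makes and 2 misses

Sequential conjugate updates are equivalent to a single update on the pooled data, so total successes = posterior α − prior α and total failures = posterior β − prior β.
Total across both batches: 31−6=25 makes, 20−13=7 misses.
Subtract the first batch: 25−14=11 makes and 7−5=2 misses.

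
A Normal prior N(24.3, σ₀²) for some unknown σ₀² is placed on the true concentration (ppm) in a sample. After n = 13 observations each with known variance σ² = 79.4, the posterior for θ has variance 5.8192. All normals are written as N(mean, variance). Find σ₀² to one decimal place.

For the Normal–Normal model with known σ², precisions add: τ_n = τ₀ + n/σ².
So 1/σ₀² = 1/5.8192 − 13/79.4 = 0.171845 − 0.163728 = 0.008117.
Hence σ₀² = 1/0.008117 ≈ 123.2.

σ₀² = 123.2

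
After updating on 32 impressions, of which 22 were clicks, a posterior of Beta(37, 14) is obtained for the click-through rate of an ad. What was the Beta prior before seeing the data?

A Beta(a, b) prior with s successes and f failures in binomial data gives a Beta(a+s, b+f) posterior.
So a = 37 − 22 = 15 and b = 14 − 10 = 4.

Beta(15, 4)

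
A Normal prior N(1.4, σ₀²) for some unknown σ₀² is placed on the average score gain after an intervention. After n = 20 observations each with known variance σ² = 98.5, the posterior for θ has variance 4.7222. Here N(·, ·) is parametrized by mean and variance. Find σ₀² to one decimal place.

σ₀² = 114.7

Posterior precision equals prior precision plus data precision: 1/σ_n² = 1/σ₀² + n/σ².
So 1/σ₀² = 1/4.7222 − 20/98.5 = 0.211766 − 0.203046 = 0.008720.
Hence σ₀² = 1/0.008720 ≈ 114.7.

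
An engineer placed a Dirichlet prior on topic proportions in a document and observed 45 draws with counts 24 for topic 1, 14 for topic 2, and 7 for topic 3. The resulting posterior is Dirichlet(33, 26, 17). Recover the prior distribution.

For a Dirichlet(α) prior with multinomial counts c, the posterior is Dirichlet(α + c) componentwise.
Subtract each count from the matching posterior parameter: 33−24=9, 26−14=12, 17−7=10.

Dirichlet(9, 12, 10)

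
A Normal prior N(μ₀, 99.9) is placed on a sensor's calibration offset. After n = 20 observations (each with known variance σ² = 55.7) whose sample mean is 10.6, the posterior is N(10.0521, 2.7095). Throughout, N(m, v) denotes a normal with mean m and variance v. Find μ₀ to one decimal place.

μ₀ = -9.6

With known observation variance, the Normal–Normal posterior has precision τ_n = τ₀ + n/σ² and mean μ_n = (τ₀μ₀ + (n/σ²)x̄)/τ_n.
Here τ₀ = 1/99.9 = 0.010010 and τ_data = 20/55.7 = 0.359066, so τ_n = 0.369076.
Rearranging for μ₀: μ₀ = (μ_n·τ_n − τ_data·x̄)/τ₀ = (10.0521·0.369076 − 0.359066·10.6) / 0.010010 = -0.096111/0.010010 ≈ -9.6.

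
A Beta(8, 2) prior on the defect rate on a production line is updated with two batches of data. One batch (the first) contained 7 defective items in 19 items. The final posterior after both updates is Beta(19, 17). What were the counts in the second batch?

4 defective items and 3 good items

Because Beta–binomial updating is additive in the counts, the combined data contributed (α_post−α_prior, β_post−β_prior) successes and failures.
Total across both batches: 19−8=11 defective items, 17−2=15 good items.
Subtract the first batch: 11−7=4 defective items and 15−12=3 good items.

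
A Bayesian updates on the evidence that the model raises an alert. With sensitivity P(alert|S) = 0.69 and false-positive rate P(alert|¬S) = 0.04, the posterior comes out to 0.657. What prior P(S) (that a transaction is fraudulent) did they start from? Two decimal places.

P(S) = 0.10

In odds form, posterior odds = prior odds × likelihood ratio, so prior odds = posterior odds ÷ LR.
Posterior odds = 0.657/(1−0.657) = 1.9155. LR = 0.69/0.04 = 17.2500.
Prior odds = 1.9155/17.2500 = 0.1110, so P(S) = 0.1110/(1+0.1110) ≈ 0.10.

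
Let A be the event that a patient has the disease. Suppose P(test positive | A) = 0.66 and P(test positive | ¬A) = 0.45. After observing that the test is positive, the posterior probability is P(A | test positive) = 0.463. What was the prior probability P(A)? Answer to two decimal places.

P(A) = 0.37

Bayes' rule in odds form gives O(A|E) = O(A)·[P(E|A)/P(E|¬A)], hence O(A) = O(A|E)/LR.
Posterior odds = 0.463/(1−0.463) = 0.8622. LR = 0.66/0.45 = 1.4667.
Prior odds = 0.8622/1.4667 = 0.5879, so P(A) = 0.5879/(1+0.5879) ≈ 0.37.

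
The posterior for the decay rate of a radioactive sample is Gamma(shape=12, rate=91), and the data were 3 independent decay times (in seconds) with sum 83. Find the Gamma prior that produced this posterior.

Gamma(shape=9, rate=8)

For an exponential likelihood with a Gamma(α, β) prior on the rate, n observations with total T give posterior Gamma(α+n, β+T).
So α = 12 − 3 = 9 and β = 91 − 83 = 8.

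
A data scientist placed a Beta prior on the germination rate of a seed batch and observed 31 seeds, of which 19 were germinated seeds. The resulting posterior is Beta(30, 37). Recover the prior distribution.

Beta(11, 25)

Under Beta–binomial conjugacy the posterior parameters are (α+s, β+f).
Subtract the data counts: 30−19=11, 37−12=25.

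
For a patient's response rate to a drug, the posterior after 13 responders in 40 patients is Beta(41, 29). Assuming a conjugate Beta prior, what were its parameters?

Beta(28, 2)

A Beta(a, b) prior with s successes and f failures in binomial data gives a Beta(a+s, b+f) posterior.
Subtract the data counts: 41−13=28, 29−27=2.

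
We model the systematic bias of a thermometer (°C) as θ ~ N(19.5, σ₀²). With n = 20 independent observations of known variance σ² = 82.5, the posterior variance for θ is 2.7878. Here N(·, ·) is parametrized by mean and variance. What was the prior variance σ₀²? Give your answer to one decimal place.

For the Normal–Normal model with known σ², precisions add: τ_n = τ₀ + n/σ².
So 1/σ₀² = 1/2.7878 − 20/82.5 = 0.358706 − 0.242424 = 0.116282.
Hence σ₀² = 1/0.116282 ≈ 8.6.

σ₀² = 8.6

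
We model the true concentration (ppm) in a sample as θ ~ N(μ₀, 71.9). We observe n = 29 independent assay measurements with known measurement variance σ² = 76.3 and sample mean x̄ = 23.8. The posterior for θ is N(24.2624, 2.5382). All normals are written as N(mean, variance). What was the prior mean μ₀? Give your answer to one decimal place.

With known observation variance, the Normal–Normal posterior has precision τ_n = τ₀ + n/σ² and mean μ_n = (τ₀μ₀ + (n/σ²)x̄)/τ_n.
Here τ₀ = 1/71.9 = 0.013908 and τ_data = 29/76.3 = 0.380079, so τ_n = 0.393987.
Rearranging for μ₀: μ₀ = (μ_n·τ_n − τ_data·x̄)/τ₀ = (24.2624·0.393987 − 0.380079·23.8) / 0.013908 = 0.513190/0.013908 ≈ 36.9.

μ₀ = 36.9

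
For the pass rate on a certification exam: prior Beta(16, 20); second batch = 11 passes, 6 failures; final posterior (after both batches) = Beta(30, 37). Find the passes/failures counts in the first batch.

Sequential conjugate updates are equivalent to a single update on the pooled data, so total successes = posterior α − prior α and total failures = posterior β − prior β.
Total across both batches: 30−16=14 passes, 37−20=17 failures.
Subtract the second batch: 14−11=3 passes and 17−6=11 failures.

3 passes and 11 failures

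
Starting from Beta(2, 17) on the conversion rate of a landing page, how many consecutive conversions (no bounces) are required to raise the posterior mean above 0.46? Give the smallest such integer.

After k conversions and 0 bounces the posterior is Beta(2+k, 17), with mean (2+k)/(2+17+k).
Set (2+k)/(19+k) > 0.46 and solve: k > (0.46·19 − 2)/(1 − 0.46) = 12.481.
The smallest integer exceeding 12.481 is 13.

k = 13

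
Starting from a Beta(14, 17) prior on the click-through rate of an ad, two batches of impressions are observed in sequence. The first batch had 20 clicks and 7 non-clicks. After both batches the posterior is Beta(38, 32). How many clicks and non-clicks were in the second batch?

4 clicks and 8 non-clicks

Because Beta–binomial updating is additive in the counts, the combined data contributed (α_post−α_prior, β_post−β_prior) successes and failures.
Total across both batches: 38−14=24 clicks, 32−17=15 non-clicks.
Subtract the first batch: 24−20=4 clicks and 15−7=8 non-clicks.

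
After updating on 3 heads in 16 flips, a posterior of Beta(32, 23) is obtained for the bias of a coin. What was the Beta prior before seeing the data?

Under Beta–binomial conjugacy the posterior parameters are (α+s, β+f).
Subtract the data counts: 32−3=29, 23−13=10.

Beta(29, 10)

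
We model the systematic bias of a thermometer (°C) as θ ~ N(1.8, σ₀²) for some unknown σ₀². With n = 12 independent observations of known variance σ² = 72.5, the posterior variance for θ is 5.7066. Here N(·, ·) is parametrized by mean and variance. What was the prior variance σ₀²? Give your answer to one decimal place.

Posterior precision equals prior precision plus data precision: 1/σ_n² = 1/σ₀² + n/σ².
So 1/σ₀² = 1/5.7066 − 12/72.5 = 0.175236 − 0.165517 = 0.009719.
Hence σ₀² = 1/0.009719 ≈ 102.9.

σ₀² = 102.9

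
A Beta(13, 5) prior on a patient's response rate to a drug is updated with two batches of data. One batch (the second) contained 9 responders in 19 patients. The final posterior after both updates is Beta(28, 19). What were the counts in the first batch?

Sequential conjugate updates are equivalent to a single update on the pooled data, so total successes = posterior α − prior α and total failures = posterior β − prior β.
Total across both batches: 28−13=15 responders, 19−5=14 non-responders.
Subtract the second batch: 15−9=6 responders and 14−10=4 non-responders.

6 responders and 4 non-responders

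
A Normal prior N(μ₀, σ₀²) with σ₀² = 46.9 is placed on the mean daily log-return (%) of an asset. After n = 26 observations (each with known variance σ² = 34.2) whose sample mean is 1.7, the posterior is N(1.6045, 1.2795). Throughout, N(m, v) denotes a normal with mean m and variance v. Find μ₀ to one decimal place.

With known observation variance, the Normal–Normal posterior has precision τ_n = τ₀ + n/σ² and mean μ_n = (τ₀μ₀ + (n/σ²)x̄)/τ_n.
Here τ₀ = 1/46.9 = 0.021322 and τ_data = 26/34.2 = 0.760234, so τ_n = 0.781556.
Rearranging for μ₀: μ₀ = (μ_n·τ_n − τ_data·x̄)/τ₀ = (1.6045·0.781556 − 0.760234·1.7) / 0.021322 = -0.038391/0.021322 ≈ -1.8.

μ₀ = -1.8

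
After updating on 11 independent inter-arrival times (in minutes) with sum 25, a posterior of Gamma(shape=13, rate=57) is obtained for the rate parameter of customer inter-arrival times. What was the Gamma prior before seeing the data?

For an exponential likelihood with a Gamma(α, β) prior on the rate, n observations with total T give posterior Gamma(α+n, β+T).
So α = 13 − 11 = 2 and β = 57 − 25 = 32.

Gamma(shape=2, rate=32)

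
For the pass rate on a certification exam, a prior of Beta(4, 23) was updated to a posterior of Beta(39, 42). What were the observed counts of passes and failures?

Beta is conjugate to the binomial likelihood: posterior = Beta(a+s, b+f).
So s = 39 − 4 = 35 and f = 42 − 23 = 19.

35 passes and 19 failures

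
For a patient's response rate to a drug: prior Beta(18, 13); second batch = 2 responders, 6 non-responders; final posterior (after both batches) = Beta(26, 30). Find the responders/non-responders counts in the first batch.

Because Beta–binomial updating is additive in the counts, the combined data contributed (α_post−α_prior, β_post−β_prior) successes and failures.
Total across both batches: 26−18=8 responders, 30−13=17 non-responders.
Subtract the second batch: 8−2=6 responders and 17−6=11 non-responders.

6 responders and 11 non-responders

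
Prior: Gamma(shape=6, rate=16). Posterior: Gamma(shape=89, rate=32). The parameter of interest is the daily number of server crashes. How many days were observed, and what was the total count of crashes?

A Gamma(α, β) prior (rate parametrization) on a Poisson rate with n observations summing to S gives posterior Gamma(α+S, β+n).
Matching: Σxᵢ = 89 − 6 = 83 and n = 32 − 16 = 16.

n = 16 days with total 83 crashes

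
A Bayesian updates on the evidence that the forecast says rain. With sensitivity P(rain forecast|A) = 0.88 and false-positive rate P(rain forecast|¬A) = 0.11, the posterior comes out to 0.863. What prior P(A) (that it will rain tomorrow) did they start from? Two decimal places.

P(A) = 0.44

Bayes' rule in odds form gives O(A|E) = O(A)·[P(E|A)/P(E|¬A)], hence O(A) = O(A|E)/LR.
Posterior odds = 0.863/(1−0.863) = 6.2993. LR = 0.88/0.11 = 8.0000.
Prior odds = 6.2993/8.0000 = 0.7874, so P(A) = 0.7874/(1+0.7874) ≈ 0.44.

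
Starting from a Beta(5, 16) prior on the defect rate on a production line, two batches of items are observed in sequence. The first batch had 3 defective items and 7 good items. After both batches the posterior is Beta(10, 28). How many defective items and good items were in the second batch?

2 defective items and 5 good items

Sequential conjugate updates are equivalent to a single update on the pooled data, so total successes = posterior α − prior α and total failures = posterior β − prior β.
Total across both batches: 10−5=5 defective items, 28−16=12 good items.
Subtract the first batch: 5−3=2 defective items and 12−7=5 good items.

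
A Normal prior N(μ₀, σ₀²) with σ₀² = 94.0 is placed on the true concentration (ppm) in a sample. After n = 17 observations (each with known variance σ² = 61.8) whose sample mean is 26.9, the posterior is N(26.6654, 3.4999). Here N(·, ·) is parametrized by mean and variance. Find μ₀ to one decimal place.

The posterior mean is a precision-weighted average: μ_n = (τ₀μ₀ + τ_data·x̄)/(τ₀+τ_data), with τ₀=1/σ₀² and τ_data=n/σ².
Here τ₀ = 1/94.0 = 0.010638 and τ_data = 17/61.8 = 0.275081, so τ_n = 0.285719.
Rearranging for μ₀: μ₀ = (μ_n·τ_n − τ_data·x̄)/τ₀ = (26.6654·0.285719 − 0.275081·26.9) / 0.010638 = 0.219133/0.010638 ≈ 20.6.

μ₀ = 20.6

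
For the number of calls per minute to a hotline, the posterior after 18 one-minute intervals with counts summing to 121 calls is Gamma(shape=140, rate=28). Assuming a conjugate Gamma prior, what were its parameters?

A Gamma(α, β) prior (rate parametrization) on a Poisson rate with n observations summing to S gives posterior Gamma(α+S, β+n).
So α = 140 − 121 = 19 and β = 28 − 18 = 10.

Gamma(shape=19, rate=10)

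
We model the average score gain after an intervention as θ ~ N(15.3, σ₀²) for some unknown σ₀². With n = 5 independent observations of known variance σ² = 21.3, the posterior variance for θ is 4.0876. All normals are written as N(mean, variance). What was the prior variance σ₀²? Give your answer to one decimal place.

σ₀² = 101.0

Posterior precision equals prior precision plus data precision: 1/σ_n² = 1/σ₀² + n/σ².
So 1/σ₀² = 1/4.0876 − 5/21.3 = 0.244642 − 0.234742 = 0.009900.
Hence σ₀² = 1/0.009900 ≈ 101.0.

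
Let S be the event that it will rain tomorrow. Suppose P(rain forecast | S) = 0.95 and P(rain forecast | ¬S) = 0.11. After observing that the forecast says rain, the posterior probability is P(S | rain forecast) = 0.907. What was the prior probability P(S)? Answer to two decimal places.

In odds form, posterior odds = prior odds × likelihood ratio, so prior odds = posterior odds ÷ LR.
Posterior odds = 0.907/(1−0.907) = 9.7527. LR = 0.95/0.11 = 8.6364.
Prior odds = 9.7527/8.6364 = 1.1293, so P(S) = 1.1293/(1+1.1293) ≈ 0.53.

P(S) = 0.53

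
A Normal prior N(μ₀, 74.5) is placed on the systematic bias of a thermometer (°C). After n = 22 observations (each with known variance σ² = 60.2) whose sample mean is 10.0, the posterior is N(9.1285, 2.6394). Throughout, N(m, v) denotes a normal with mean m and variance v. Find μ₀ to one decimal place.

μ₀ = -14.6

With known observation variance, the Normal–Normal posterior has precision τ_n = τ₀ + n/σ² and mean μ_n = (τ₀μ₀ + (n/σ²)x̄)/τ_n.
Here τ₀ = 1/74.5 = 0.013423 and τ_data = 22/60.2 = 0.365449, so τ_n = 0.378872.
Rearranging for μ₀: μ₀ = (μ_n·τ_n − τ_data·x̄)/τ₀ = (9.1285·0.378872 − 0.365449·10.0) / 0.013423 = -0.195957/0.013423 ≈ -14.6.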